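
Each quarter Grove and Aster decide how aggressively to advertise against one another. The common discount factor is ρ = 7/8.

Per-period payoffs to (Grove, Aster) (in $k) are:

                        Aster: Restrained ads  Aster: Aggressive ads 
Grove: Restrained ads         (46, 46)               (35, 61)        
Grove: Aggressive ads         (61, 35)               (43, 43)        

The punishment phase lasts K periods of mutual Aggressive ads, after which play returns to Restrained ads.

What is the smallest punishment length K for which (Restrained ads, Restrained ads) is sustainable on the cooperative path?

IC: ρ(1−ρ^K)/(1−ρ) ≥ (61−46)/(46−43) = 5.
With ρ = 7/8: need 1 − ρ^K ≥ 5·(1−7/8)/(7/8), i.e. ρ^K ≤ 0.2857.
Since (7/8)^9 = 0.3007 and (7/8)^10 = 0.2631, the smallest such K is 10.

10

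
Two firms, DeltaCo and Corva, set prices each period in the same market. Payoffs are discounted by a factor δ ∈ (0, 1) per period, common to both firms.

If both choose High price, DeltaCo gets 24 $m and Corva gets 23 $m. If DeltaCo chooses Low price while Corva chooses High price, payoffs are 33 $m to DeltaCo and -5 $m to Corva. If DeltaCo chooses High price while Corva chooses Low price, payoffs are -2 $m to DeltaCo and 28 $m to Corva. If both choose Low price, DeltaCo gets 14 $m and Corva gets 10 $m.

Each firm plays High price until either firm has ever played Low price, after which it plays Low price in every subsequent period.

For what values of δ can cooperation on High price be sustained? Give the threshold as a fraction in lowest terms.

9/19

DeltaCo's threshold: (33−24)/(33−14) = 9/19.
Corva's threshold: (28−23)/(28−10) = 5/18.
9/19 > 5/18, so DeltaCo binds and δ* = 9/19.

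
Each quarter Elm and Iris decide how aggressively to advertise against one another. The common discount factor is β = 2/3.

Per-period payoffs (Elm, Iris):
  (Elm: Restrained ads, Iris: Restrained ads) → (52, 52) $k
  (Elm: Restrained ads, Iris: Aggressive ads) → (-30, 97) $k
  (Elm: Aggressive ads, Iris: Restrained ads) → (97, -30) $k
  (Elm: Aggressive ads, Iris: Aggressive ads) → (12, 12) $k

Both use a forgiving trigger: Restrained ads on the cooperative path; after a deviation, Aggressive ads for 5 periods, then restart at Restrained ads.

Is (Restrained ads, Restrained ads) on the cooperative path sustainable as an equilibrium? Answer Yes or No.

IC: β+…+β^5 ≥ (97−52)/(52−12) = 9/8.
At β = 2/3: partial sum = 1.7366 ≥ 1.1250. Cooperation sustainable.

Yes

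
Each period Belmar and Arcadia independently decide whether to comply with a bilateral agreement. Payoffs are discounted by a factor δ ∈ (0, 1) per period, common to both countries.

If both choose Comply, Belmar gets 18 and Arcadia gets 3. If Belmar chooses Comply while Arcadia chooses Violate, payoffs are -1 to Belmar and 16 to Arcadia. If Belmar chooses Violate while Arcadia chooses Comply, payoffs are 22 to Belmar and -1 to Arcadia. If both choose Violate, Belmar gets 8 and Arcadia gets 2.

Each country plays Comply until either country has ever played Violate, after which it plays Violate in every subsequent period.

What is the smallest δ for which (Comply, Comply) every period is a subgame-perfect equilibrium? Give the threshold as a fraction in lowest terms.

For Belmar: deviation gain 22−18 = 4, per-period punishment loss 18−8 = 10. IC gives δ ≥ 4/14 = 2/7.
For Arcadia: gain 13, loss 1 per period, so δ ≥ 13/14.
The tighter constraint is Arcadia's, so cooperation needs δ ≥ 13/14.

13/14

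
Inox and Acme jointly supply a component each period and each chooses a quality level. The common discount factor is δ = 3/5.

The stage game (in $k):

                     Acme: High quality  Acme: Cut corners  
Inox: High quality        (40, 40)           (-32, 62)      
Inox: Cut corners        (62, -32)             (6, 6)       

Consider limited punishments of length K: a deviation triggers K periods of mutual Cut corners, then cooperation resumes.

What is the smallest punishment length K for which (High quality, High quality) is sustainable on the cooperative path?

2

No profitable deviation requires (40−6)(δ+…+δ^K) ≥ 62−40, i.e. δ+…+δ^K ≥ 11/17 ≈ 0.6471.
With δ = 3/5, the partial sums are K=1: 0.6000, K=2: 0.9600.
K = 2 is the first length at which the sum reaches 0.6471.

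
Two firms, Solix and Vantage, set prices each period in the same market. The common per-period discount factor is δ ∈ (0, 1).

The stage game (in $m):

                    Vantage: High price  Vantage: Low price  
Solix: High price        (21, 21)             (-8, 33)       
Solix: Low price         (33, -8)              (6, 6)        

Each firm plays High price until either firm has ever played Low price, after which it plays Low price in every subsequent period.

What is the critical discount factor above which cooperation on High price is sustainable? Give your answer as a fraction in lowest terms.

Cooperation forever yields 21 each period: 21/(1−δ).
Deviating yields 33 once, then 6 forever: 33 + 6δ/(1−δ).
No profitable deviation requires 21/(1−δ) ≥ 33 + 6δ/(1−δ).
Multiplying by (1−δ): 21 ≥ 33(1−δ) + 6δ = 33 − 27δ.
So 27δ ≥ 12, i.e. δ ≥ 12/27 = 4/9.

4/9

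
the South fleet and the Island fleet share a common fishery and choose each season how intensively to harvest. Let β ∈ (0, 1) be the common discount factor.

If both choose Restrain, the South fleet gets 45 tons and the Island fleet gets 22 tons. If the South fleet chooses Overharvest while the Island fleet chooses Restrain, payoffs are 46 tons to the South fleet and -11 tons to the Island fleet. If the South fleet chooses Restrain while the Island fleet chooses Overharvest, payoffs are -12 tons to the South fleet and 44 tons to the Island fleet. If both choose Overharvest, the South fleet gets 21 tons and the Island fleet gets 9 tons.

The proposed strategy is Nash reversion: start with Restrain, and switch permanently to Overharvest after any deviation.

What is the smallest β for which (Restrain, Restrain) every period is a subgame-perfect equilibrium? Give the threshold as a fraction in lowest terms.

22/35

the South fleet's threshold: (46−45)/(46−21) = 1/25.
the Island fleet's threshold: (44−22)/(44−9) = 22/35.
1/25 < 22/35, so the Island fleet binds and β* = 22/35.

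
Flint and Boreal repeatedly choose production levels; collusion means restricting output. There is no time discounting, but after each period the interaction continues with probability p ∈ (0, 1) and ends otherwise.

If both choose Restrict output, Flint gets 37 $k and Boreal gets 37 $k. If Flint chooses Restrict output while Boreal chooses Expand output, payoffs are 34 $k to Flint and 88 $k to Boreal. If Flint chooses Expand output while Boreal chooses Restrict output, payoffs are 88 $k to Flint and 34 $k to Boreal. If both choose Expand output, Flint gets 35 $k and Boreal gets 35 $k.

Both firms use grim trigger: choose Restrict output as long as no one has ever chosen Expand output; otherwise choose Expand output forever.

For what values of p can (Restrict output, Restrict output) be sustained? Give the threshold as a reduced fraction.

51/53

With no time discounting, the continuation probability p plays the role of the discount factor.
Grim-trigger IC: 37/(1−p) ≥ 88 + 35p/(1−p) ⇒ p ≥ (88−37)/(88−35) = 51/53.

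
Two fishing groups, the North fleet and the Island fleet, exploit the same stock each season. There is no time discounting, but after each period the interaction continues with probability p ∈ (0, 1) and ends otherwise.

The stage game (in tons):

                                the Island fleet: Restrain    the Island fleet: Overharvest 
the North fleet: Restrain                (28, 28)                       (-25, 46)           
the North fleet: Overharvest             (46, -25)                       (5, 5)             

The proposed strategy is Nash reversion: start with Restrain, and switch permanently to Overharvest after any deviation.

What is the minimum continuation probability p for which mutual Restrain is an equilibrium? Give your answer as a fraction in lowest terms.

Expected cooperation value is 28 + p·28 + p²·28 + … = 28/(1−p); deviation gives 46 + p·5/(1−p).
28 ≥ 46(1−p) + 5p ⇒ 41p ≥ 18 ⇒ p ≥ 18/41.

18/41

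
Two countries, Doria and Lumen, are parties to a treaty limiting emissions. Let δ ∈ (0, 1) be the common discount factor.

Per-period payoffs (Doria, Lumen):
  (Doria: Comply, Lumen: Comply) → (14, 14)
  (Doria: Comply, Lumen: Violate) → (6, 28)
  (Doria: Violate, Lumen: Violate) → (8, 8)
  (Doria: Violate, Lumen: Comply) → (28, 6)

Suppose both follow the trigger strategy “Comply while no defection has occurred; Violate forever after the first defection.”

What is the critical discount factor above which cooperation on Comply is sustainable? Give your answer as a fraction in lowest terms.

7/10

Under grim trigger the critical discount factor is (T−C)/(T−P) with T = 28, C = 14, P = 8.
δ* = (28−14)/(28−8) = 14/20 = 7/10.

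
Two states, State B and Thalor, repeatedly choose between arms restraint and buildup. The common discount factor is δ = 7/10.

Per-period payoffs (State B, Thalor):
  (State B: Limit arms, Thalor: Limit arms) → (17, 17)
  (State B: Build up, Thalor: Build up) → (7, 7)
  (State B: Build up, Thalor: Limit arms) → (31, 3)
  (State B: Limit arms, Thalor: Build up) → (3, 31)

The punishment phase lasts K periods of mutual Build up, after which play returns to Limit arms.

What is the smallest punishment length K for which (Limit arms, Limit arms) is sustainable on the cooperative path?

IC: δ(1−δ^K)/(1−δ) ≥ (31−17)/(17−7) = 7/5.
With δ = 7/10: need 1 − δ^K ≥ 7/5·(1−7/10)/(7/10), i.e. δ^K ≤ 0.4000.
Since (7/10)^2 = 0.4900 and (7/10)^3 = 0.3430, the smallest such K is 3.

3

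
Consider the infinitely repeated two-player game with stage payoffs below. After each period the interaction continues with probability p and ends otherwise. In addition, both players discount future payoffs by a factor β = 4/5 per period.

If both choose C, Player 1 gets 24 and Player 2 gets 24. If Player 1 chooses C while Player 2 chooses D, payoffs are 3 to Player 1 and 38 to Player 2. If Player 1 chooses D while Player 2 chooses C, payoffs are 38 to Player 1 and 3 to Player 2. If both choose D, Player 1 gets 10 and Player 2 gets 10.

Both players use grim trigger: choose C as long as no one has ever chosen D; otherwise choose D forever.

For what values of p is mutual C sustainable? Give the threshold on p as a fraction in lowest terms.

Expected continuation weight on next period's payoff is β·p = 4/5·p, which plays the role of the discount factor.
Cooperation requires 4/5·p ≥ (38−24)/(38−10) = 1/2, hence p ≥ 5/8.

5/8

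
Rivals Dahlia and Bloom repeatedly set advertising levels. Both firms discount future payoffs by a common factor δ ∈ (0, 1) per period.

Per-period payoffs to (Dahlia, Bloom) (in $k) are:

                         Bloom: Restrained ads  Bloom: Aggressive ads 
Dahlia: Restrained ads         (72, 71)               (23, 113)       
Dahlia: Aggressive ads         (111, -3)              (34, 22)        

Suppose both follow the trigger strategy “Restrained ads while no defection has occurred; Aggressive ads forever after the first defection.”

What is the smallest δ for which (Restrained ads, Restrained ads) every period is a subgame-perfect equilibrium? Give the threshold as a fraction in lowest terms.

39/77

For Dahlia: deviation gain 111−72 = 39, per-period punishment loss 72−34 = 38. IC gives δ ≥ 39/77.
For Bloom: gain 42, loss 49 per period, so δ ≥ 42/91 = 6/13.
The tighter constraint is Dahlia's, so cooperation needs δ ≥ 39/77.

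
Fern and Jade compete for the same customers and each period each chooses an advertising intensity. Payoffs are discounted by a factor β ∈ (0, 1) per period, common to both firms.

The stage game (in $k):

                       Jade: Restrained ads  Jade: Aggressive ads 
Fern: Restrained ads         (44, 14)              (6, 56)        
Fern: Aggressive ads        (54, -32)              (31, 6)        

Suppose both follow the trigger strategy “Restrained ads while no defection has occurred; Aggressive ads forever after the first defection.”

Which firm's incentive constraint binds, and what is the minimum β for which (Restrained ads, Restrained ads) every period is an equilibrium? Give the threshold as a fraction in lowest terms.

Jade; β ≥ 21/25

Fern's threshold: (54−44)/(54−31) = 10/23.
Jade's threshold: (56−14)/(56−6) = 21/25.
10/23 < 21/25, so Jade binds and β* = 21/25.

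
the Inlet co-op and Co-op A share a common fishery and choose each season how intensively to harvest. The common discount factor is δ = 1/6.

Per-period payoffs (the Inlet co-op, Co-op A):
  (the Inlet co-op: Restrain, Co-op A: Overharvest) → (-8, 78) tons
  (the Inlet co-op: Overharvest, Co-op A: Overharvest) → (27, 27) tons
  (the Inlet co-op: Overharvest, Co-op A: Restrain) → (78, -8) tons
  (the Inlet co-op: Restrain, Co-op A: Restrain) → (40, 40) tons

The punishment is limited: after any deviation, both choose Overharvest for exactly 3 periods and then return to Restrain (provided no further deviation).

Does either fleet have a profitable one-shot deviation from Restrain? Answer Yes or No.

Yes

IC: δ+…+δ^3 ≥ (78−40)/(40−27) = 38/13.
At δ = 1/6: partial sum = 0.1991 < 2.9231. Cooperation not sustainable.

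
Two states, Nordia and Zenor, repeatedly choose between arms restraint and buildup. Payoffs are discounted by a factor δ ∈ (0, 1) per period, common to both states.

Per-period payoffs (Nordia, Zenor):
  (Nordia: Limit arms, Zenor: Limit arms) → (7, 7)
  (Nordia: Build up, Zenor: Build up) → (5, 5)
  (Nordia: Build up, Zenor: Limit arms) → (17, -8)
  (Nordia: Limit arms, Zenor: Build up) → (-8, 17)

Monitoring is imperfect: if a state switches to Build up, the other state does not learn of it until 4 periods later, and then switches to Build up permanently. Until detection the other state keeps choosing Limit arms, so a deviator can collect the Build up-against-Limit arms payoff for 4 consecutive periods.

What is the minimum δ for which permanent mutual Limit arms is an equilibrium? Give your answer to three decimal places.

The best deviation is to choose Build up for all 4 undetected periods, earning 17 each, then 5 forever once detected.
Deviation value: 17(1−δ^4)/(1−δ) + 5δ^4/(1−δ); cooperation value: 7/(1−δ).
IC: 7 ≥ 17(1−δ^4) + 5δ^4 = 17 − 12δ^4.
So δ^4 ≥ 10/12 = 5/6, giving δ ≥ (5/6)^(1/4) ≈ 0.955.

0.955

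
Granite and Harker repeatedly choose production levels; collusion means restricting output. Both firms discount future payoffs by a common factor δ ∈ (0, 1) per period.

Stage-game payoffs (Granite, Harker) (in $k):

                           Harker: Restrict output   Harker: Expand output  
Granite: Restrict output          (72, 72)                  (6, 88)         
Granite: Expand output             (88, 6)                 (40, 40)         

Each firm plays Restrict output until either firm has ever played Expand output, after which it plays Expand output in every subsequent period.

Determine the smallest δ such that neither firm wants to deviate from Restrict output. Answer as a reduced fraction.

One-period gain from deviating is 88 − 72 = 16. The loss is 72 − 40 = 32 in every subsequent period, with present value 32·δ/(1−δ).
Deviation is unprofitable when 32·δ/(1−δ) ≥ 16, i.e. δ/(1−δ) ≥ 1/2.
Equivalently δ ≥ 16/(16+32) = 1/3.

1/3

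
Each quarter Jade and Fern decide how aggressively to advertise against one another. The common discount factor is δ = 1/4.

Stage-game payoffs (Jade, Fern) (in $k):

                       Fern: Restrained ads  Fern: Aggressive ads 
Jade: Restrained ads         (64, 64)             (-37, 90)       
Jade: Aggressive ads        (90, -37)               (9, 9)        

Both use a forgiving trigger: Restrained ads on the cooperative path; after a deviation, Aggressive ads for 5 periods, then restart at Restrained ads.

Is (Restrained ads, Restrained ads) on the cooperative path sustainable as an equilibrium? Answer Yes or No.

A one-shot deviation gives 90 now, then 9 for 5 periods, then back to 64.
Gain from deviating: (90−64) today; loss: (64−9) in each of the next 5 periods.
No-deviation condition: (64−9)(δ+…+δ^5) ≥ 90−64, i.e. δ+…+δ^5 ≥ 26/55.
At δ = 1/4: δ+…+δ^5 = 0.3330 < 0.4727.
So cooperation is not sustainable.

No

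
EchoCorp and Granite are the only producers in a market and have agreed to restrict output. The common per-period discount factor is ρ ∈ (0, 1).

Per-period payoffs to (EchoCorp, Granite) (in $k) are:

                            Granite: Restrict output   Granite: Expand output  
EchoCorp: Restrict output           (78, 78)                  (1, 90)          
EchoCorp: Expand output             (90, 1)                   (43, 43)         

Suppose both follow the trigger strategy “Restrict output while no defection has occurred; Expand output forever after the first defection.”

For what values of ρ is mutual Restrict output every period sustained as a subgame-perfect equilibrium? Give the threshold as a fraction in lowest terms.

12/47

One-period gain from deviating is 90 − 78 = 12. The loss is 78 − 43 = 35 in every subsequent period, with present value 35·ρ/(1−ρ).
Deviation is unprofitable when 35·ρ/(1−ρ) ≥ 12, i.e. ρ/(1−ρ) ≥ 12/35.
Equivalently ρ ≥ 12/(12+35) = 12/47.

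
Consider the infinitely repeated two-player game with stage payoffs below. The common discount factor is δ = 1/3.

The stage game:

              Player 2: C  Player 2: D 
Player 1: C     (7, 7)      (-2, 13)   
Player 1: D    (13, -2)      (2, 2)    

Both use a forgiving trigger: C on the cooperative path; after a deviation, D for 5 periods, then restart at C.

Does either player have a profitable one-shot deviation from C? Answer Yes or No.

Yes

A one-shot deviation gives 13 now, then 2 for 5 periods, then back to 7.
Gain from deviating: (13−7) today; loss: (7−2) in each of the next 5 periods.
No-deviation condition: (7−2)(δ+…+δ^5) ≥ 13−7, i.e. δ+…+δ^5 ≥ 6/5.
At δ = 1/3: δ+…+δ^5 = 0.4979 < 1.2000.
So cooperation is not sustainable.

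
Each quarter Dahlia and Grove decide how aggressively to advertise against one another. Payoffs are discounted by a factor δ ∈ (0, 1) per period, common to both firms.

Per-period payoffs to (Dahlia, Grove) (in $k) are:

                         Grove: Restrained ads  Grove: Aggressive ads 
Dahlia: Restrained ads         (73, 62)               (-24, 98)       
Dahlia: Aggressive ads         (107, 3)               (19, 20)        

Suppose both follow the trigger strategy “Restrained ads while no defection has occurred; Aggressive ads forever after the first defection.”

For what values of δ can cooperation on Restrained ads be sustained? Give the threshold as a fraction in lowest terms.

6/13

For Dahlia: deviation gain 107−73 = 34, per-period punishment loss 73−19 = 54. IC gives δ ≥ 34/88 = 17/44.
For Grove: gain 36, loss 42 per period, so δ ≥ 36/78 = 6/13.
The tighter constraint is Grove's, so cooperation needs δ ≥ 6/13.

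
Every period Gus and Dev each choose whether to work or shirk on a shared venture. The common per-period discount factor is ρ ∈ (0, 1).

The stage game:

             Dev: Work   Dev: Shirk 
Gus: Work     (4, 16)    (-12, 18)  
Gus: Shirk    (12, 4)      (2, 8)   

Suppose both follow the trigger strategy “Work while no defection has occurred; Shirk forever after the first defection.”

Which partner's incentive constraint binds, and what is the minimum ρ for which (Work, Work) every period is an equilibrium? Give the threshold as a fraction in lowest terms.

Gus: cooperation gives 4 each period; deviation gives 12 once then 2 forever.
  4/(1−ρ) ≥ 12 + 2ρ/(1−ρ) ⇒ ρ ≥ 8/10 = 4/5.
Dev: cooperation gives 16 each period; deviation gives 18 once then 8 forever.
  ρ ≥ 2/10 = 1/5.
Both must hold, so the binding constraint is Gus's: ρ ≥ 4/5.

Gus; ρ ≥ 4/5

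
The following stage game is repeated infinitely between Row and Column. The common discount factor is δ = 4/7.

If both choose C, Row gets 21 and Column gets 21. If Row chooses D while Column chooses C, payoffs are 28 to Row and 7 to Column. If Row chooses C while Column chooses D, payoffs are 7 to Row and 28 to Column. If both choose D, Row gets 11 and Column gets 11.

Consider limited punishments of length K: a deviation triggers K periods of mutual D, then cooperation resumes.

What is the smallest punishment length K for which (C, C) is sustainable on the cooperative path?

Need Σ_{k=1}^{K} δ^k ≥ (28−21)/(21−11) = 0.7000 at δ = 4/7.
At K = 1 the sum is 0.5714 < 0.7000; at K = 2 it is 0.8980 ≥ 0.7000.
So the minimum punishment length is K = 2.

2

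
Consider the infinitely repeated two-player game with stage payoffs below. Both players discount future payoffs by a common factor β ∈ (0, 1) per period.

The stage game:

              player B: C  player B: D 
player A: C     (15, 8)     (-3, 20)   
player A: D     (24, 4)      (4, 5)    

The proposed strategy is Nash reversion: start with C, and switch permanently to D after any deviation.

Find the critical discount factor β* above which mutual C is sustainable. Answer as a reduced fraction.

player A: cooperation gives 15 each period; deviation gives 24 once then 4 forever.
  15/(1−β) ≥ 24 + 4β/(1−β) ⇒ β ≥ 9/20.
player B: cooperation gives 8 each period; deviation gives 20 once then 5 forever.
  β ≥ 12/15 = 4/5.
Both must hold, so the binding constraint is player B's: β ≥ 4/5.

4/5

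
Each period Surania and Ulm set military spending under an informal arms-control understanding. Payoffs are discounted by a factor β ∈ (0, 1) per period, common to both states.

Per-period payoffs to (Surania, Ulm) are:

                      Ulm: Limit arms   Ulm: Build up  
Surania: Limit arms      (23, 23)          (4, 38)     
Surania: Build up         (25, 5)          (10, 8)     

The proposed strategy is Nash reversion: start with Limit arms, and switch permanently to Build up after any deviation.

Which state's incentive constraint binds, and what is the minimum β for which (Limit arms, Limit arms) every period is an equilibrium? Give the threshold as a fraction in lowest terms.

Ulm; β ≥ 1/2

For Surania: deviation gain 25−23 = 2, per-period punishment loss 23−10 = 13. IC gives β ≥ 2/15.
For Ulm: gain 15, loss 15 per period, so β ≥ 15/30 = 1/2.
The tighter constraint is Ulm's, so cooperation needs β ≥ 1/2.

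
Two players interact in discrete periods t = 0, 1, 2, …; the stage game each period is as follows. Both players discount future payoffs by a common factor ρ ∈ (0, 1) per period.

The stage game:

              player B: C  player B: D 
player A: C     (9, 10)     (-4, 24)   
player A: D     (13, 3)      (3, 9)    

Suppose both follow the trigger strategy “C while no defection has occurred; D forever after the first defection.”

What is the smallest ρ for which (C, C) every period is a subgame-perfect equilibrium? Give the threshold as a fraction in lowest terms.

player A's threshold: (13−9)/(13−3) = 2/5.
player B's threshold: (24−10)/(24−9) = 14/15.
2/5 < 14/15, so player B binds and ρ* = 14/15.

14/15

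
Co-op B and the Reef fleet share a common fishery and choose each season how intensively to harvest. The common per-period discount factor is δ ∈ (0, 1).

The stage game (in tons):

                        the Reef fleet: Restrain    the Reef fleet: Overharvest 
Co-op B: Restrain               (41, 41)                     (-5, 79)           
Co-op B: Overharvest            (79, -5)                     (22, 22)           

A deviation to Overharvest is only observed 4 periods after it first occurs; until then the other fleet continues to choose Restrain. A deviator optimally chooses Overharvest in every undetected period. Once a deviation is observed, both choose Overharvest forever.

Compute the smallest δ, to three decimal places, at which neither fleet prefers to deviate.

A deviator earns 79 for 4 periods, then 22 forever; cooperating earns 41 forever. Multiplying the IC by (1−δ):
41 ≥ 79(1−δ^4) + 22δ^4, so 57·δ^4 ≥ 38 and δ^4 ≥ 2/3.
δ ≥ (2/3)^(1/4) ≈ 0.904.

0.904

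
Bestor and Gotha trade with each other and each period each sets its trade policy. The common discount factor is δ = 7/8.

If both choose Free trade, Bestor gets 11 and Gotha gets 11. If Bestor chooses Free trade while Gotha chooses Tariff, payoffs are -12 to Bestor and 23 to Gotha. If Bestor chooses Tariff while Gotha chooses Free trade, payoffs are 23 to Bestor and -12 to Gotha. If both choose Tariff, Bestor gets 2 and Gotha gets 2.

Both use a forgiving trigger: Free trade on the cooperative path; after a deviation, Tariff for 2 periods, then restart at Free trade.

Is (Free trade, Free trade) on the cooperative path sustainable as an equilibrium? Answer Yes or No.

IC: δ+…+δ^2 ≥ (23−11)/(11−2) = 4/3.
At δ = 7/8: partial sum = 1.6406 ≥ 1.3333. Cooperation sustainable.

Yes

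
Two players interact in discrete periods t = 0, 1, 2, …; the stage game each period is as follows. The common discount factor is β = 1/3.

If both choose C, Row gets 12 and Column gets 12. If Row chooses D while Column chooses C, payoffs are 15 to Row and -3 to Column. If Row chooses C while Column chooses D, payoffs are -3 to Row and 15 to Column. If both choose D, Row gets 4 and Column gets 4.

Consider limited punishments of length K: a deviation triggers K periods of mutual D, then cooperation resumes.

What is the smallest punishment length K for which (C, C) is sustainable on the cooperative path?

Need Σ_{k=1}^{K} β^k ≥ (15−12)/(12−4) = 0.3750 at β = 1/3.
At K = 1 the sum is 0.3333 < 0.3750; at K = 2 it is 0.4444 ≥ 0.3750.
So the minimum punishment length is K = 2.

2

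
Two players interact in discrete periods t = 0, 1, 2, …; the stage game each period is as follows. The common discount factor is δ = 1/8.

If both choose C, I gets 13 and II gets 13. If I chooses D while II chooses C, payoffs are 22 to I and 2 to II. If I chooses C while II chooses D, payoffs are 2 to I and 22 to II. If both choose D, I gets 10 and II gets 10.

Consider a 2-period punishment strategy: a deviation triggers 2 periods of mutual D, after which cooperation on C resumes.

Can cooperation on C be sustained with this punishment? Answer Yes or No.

Comparing payoff streams over the 3 periods until play realigns: cooperate → 13(1+δ+…+δ^2); deviate → 22 + 10(δ+…+δ^2).
Cooperation is sustained iff (13−10)(δ+…+δ^2) ≥ 22−13.
δ+…+δ^2 = 1/8·(1−(1/8)^2)/(1−1/8) = 0.1406, and (22−13)/(13−10) = 3.0000.
0.1406 < 3.0000, so cooperation is not sustainable.

No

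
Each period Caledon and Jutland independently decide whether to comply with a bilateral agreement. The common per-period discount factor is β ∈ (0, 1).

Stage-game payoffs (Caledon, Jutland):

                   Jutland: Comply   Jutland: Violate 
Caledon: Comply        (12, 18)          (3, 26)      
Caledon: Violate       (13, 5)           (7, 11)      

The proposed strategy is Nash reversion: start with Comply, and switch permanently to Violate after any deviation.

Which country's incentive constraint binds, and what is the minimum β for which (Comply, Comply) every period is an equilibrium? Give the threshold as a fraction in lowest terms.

Caledon's threshold: (13−12)/(13−7) = 1/6.
Jutland's threshold: (26−18)/(26−11) = 8/15.
1/6 < 8/15, so Jutland binds and β* = 8/15.

Jutland; β ≥ 8/15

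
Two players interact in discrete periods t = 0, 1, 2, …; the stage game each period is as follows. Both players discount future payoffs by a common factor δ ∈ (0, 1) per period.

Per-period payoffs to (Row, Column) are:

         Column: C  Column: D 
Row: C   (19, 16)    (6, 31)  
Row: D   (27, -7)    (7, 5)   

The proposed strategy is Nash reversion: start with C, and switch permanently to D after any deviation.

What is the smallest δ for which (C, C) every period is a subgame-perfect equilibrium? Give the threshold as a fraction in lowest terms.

Row: cooperation gives 19 each period; deviation gives 27 once then 7 forever.
  19/(1−δ) ≥ 27 + 7δ/(1−δ) ⇒ δ ≥ 8/20 = 2/5.
Column: cooperation gives 16 each period; deviation gives 31 once then 5 forever.
  δ ≥ 15/26.
Both must hold, so the binding constraint is Column's: δ ≥ 15/26.

15/26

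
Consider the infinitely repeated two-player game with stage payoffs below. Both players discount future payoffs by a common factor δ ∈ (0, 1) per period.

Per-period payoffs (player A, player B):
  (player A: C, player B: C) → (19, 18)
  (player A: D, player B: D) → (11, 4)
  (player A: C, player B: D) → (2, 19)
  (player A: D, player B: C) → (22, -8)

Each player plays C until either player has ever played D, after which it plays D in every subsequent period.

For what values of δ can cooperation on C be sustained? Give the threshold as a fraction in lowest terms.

player A's threshold: (22−19)/(22−11) = 3/11.
player B's threshold: (19−18)/(19−4) = 1/15.
3/11 > 1/15, so player A binds and δ* = 3/11.

3/11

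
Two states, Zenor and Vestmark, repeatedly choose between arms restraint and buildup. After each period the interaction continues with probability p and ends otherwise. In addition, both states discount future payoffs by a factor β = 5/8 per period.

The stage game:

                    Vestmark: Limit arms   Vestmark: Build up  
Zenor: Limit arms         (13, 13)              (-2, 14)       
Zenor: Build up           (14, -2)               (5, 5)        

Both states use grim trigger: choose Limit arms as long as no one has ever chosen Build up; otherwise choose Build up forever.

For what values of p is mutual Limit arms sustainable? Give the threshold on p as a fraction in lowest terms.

8/45

With continuation probability p and discount β, the effective per-period discount factor is βp.
Grim-trigger IC: βp ≥ (14−13)/(14−5) = 1/9.
So p ≥ (1/9)/(5/8) = 8/45.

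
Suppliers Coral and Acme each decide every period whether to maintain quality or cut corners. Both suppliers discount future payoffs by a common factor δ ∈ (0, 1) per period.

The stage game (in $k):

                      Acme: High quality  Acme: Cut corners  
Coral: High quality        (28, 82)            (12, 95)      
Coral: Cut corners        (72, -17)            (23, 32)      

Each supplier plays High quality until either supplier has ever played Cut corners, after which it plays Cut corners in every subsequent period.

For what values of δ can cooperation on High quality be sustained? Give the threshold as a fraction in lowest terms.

44/49

For Coral: deviation gain 72−28 = 44, per-period punishment loss 28−23 = 5. IC gives δ ≥ 44/49.
For Acme: gain 13, loss 50 per period, so δ ≥ 13/63.
The tighter constraint is Coral's, so cooperation needs δ ≥ 44/49.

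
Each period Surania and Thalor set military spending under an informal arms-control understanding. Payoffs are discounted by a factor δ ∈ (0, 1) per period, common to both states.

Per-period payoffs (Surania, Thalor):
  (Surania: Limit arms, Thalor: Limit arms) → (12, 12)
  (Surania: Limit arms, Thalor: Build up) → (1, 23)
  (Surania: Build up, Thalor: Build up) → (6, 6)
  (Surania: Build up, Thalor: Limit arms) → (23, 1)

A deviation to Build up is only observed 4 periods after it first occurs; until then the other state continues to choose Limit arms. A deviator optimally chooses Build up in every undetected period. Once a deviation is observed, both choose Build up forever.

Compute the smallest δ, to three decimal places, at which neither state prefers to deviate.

0.897

Deviating for the 4 undetected periods gains 23−12 = 11 per period over cooperation, then loses 12−6 = 6 per period forever once punishment starts.
Gain: 11(1 + δ + … + δ^3); loss: 6·δ^4/(1−δ).
No profitable deviation ⇔ 11(1−δ^4) ≤ 6·δ^4, i.e. δ^4 ≥ 11/(11+6) = 11/17.
Hence δ ≥ (11/17)^(1/4) ≈ 0.897.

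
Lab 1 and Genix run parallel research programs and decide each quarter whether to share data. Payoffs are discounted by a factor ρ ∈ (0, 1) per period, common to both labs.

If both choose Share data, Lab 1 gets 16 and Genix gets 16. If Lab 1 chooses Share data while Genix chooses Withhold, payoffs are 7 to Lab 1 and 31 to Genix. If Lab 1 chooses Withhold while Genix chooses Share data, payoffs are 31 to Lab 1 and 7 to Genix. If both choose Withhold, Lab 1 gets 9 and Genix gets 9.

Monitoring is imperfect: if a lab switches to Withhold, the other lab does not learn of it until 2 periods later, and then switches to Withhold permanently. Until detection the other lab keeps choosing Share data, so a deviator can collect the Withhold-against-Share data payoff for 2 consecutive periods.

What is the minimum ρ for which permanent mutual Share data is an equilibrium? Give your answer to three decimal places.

A deviator earns 31 for 2 periods, then 9 forever; cooperating earns 16 forever. Multiplying the IC by (1−ρ):
16 ≥ 31(1−ρ^2) + 9ρ^2, so 22·ρ^2 ≥ 15 and ρ^2 ≥ 15/22.
ρ ≥ (15/22)^(1/2) ≈ 0.826.

0.826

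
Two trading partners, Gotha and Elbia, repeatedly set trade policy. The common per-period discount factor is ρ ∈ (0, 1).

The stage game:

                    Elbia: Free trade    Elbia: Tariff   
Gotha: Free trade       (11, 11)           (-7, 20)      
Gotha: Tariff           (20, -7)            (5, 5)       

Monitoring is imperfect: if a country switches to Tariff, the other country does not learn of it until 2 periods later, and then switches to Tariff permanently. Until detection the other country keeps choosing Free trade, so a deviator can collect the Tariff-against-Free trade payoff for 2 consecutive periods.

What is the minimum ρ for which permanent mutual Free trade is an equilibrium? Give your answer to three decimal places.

The best deviation is to choose Tariff for all 2 undetected periods, earning 20 each, then 5 forever once detected.
Deviation value: 20(1−ρ^2)/(1−ρ) + 5ρ^2/(1−ρ); cooperation value: 11/(1−ρ).
IC: 11 ≥ 20(1−ρ^2) + 5ρ^2 = 20 − 15ρ^2.
So ρ^2 ≥ 9/15 = 3/5, giving ρ ≥ (3/5)^(1/2) ≈ 0.775.

0.775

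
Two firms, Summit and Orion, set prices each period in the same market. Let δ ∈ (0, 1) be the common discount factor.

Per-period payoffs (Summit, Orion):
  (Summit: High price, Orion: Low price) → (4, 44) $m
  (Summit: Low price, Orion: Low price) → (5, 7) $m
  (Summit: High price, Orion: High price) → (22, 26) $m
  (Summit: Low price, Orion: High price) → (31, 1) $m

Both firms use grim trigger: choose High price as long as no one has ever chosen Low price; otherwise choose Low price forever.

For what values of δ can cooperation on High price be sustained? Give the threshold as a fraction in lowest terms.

18/37

Summit: cooperation gives 22 each period; deviation gives 31 once then 5 forever.
  22/(1−δ) ≥ 31 + 5δ/(1−δ) ⇒ δ ≥ 9/26.
Orion: cooperation gives 26 each period; deviation gives 44 once then 7 forever.
  δ ≥ 18/37.
Both must hold, so the binding constraint is Orion's: δ ≥ 18/37.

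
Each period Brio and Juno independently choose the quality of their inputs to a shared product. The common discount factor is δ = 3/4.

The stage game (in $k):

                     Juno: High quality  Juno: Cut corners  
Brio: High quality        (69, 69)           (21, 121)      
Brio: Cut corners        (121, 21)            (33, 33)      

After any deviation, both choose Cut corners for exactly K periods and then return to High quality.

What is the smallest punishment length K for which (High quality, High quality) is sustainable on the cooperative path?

3

Need Σ_{k=1}^{K} δ^k ≥ (121−69)/(69−33) = 1.4444 at δ = 3/4.
At K = 2 the sum is 1.3125 < 1.4444; at K = 3 it is 1.7344 ≥ 1.4444.
So the minimum punishment length is K = 3.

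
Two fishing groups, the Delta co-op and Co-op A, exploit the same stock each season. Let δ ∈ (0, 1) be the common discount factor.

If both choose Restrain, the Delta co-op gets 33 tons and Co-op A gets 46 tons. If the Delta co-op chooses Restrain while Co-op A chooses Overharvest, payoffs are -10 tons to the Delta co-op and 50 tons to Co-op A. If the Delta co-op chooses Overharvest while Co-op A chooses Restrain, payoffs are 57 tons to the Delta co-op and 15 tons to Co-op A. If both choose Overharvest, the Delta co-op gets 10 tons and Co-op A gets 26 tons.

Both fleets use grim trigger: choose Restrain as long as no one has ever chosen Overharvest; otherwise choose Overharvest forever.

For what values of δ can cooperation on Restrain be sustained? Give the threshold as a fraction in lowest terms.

24/47

For the Delta co-op: deviation gain 57−33 = 24, per-period punishment loss 33−10 = 23. IC gives δ ≥ 24/47.
For Co-op A: gain 4, loss 20 per period, so δ ≥ 4/24 = 1/6.
The tighter constraint is the Delta co-op's, so cooperation needs δ ≥ 24/47.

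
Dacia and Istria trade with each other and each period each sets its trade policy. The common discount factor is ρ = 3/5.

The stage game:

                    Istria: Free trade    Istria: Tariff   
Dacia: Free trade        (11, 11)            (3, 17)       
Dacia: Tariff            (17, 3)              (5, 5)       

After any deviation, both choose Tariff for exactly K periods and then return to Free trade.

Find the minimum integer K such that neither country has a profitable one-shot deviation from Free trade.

3

No profitable deviation requires (11−5)(ρ+…+ρ^K) ≥ 17−11, i.e. ρ+…+ρ^K ≥ 1 ≈ 1.0000.
With ρ = 3/5, the partial sums are K=1: 0.6000, K=2: 0.9600, K=3: 1.1760.
K = 3 is the first length at which the sum reaches 1.0000.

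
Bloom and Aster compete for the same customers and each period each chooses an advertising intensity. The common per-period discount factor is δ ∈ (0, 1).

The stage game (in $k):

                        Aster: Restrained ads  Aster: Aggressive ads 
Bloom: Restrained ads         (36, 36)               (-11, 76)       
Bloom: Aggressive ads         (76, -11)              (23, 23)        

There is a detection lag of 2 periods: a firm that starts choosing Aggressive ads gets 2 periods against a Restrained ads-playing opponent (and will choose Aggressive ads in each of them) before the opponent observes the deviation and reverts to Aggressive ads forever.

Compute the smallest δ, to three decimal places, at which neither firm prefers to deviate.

A deviator earns 76 for 2 periods, then 23 forever; cooperating earns 36 forever. Multiplying the IC by (1−δ):
36 ≥ 76(1−δ^2) + 23δ^2, so 53·δ^2 ≥ 40 and δ^2 ≥ 40/53.
δ ≥ (40/53)^(1/2) ≈ 0.869.

0.869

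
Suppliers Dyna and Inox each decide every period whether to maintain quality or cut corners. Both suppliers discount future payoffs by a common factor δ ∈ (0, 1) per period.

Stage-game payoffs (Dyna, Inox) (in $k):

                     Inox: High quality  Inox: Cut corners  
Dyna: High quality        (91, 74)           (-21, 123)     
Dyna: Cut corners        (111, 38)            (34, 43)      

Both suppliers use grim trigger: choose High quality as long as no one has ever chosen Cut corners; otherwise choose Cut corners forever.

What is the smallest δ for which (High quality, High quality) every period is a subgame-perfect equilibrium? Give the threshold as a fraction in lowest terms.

Dyna: cooperation gives 91 each period; deviation gives 111 once then 34 forever.
  91/(1−δ) ≥ 111 + 34δ/(1−δ) ⇒ δ ≥ 20/77.
Inox: cooperation gives 74 each period; deviation gives 123 once then 43 forever.
  δ ≥ 49/80.
Both must hold, so the binding constraint is Inox's: δ ≥ 49/80.

49/80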